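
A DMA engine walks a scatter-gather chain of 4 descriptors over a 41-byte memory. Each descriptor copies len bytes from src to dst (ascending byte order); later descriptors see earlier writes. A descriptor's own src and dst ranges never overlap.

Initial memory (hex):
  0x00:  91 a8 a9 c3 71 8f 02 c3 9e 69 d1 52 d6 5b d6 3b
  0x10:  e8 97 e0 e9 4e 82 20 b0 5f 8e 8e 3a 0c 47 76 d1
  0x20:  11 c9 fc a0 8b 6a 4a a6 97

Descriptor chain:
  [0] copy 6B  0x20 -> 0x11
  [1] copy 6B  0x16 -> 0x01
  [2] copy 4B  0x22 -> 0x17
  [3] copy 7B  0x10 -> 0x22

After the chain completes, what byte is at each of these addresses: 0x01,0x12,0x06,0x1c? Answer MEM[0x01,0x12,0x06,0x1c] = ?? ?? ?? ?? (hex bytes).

[0] 0x20->0x11 len=6 : 11 c9 fc a0 8b 6a
[1] 0x16->0x01 len=6 : 6a b0 5f 8e 8e 3a
[2] 0x22->0x17 len=4 : fc a0 8b 6a
[3] 0x10->0x22 len=7 : e8 11 c9 fc a0 8b 6a
query mem[0x01]=0x6a, mem[0x12]=0xc9, mem[0x06]=0x3a, mem[0x1c]=0x0c

MEM[0x01,0x12,0x06,0x1c] = 6a c9 3a 0c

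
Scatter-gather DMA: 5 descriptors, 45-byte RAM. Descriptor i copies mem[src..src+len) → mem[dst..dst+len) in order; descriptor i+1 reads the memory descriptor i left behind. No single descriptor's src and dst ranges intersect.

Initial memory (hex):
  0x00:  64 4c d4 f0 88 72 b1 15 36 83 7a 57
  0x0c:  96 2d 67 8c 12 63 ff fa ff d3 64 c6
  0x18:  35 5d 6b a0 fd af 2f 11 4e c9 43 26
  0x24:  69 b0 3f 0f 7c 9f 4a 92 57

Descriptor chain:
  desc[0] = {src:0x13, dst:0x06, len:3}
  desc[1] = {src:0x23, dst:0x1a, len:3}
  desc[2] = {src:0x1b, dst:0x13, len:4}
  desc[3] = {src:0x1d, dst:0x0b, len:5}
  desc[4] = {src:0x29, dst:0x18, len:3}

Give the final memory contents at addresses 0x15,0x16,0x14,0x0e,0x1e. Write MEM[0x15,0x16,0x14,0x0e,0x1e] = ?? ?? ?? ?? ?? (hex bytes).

  after D0: wrote 3B at 0x06 = faffd3
  after D1: wrote 3B at 0x1a = 2669b0
  after D2: wrote 4B at 0x13 = 69b0af2f
  after D3: wrote 5B at 0x0b = af2f114ec9
  after D4: wrote 3B at 0x18 = 9f4a92
query mem[0x15]=0xaf, mem[0x16]=0x2f, mem[0x14]=0xb0, mem[0x0e]=0x4e, mem[0x1e]=0x2f

MEM[0x15,0x16,0x14,0x0e,0x1e] = af 2f b0 4e 2f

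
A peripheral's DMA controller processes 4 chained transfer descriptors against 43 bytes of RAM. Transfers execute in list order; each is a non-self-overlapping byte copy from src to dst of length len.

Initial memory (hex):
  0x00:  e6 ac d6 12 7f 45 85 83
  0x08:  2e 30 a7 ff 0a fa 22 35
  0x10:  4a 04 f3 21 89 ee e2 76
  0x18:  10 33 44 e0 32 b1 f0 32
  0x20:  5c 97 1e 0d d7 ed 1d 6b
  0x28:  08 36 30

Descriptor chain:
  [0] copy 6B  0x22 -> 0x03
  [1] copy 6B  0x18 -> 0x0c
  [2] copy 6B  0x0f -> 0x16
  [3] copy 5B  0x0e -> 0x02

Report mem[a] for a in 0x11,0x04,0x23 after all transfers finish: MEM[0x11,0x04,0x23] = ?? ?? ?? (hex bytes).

[0] 0x22->0x03 len=6 : 1e 0d d7 ed 1d 6b
[1] 0x18->0x0c len=6 : 10 33 44 e0 32 b1
[2] 0x0f->0x16 len=6 : e0 32 b1 f3 21 89
[3] 0x0e->0x02 len=5 : 44 e0 32 b1 f3
query mem[0x11]=0xb1, mem[0x04]=0x32, mem[0x23]=0x0d

MEM[0x11,0x04,0x23] = b1 32 0d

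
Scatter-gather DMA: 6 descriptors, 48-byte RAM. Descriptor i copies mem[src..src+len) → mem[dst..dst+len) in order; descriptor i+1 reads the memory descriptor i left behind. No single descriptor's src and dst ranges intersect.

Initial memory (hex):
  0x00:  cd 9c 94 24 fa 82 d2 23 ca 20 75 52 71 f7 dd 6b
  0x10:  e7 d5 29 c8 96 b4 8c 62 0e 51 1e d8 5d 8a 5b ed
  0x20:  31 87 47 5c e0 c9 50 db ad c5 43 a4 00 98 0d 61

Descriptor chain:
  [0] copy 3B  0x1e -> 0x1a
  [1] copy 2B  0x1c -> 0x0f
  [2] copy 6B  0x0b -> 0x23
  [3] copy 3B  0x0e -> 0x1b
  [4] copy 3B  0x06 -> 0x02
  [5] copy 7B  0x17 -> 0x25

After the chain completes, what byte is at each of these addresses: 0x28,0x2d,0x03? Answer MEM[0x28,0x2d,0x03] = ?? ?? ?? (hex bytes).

#0 dst[0x1a+3] := {0x5b,0xed,0x31}
#1 dst[0x0f+2] := {0x31,0x8a}
#2 dst[0x23+6] := {0x52,0x71,0xf7,0xdd,0x31,0x8a}
#3 dst[0x1b+3] := {0xdd,0x31,0x8a}
#4 dst[0x02+3] := {0xd2,0x23,0xca}
#5 dst[0x25+7] := {0x62,0x0e,0x51,0x5b,0xdd,0x31,0x8a}
query mem[0x28]=0x5b, mem[0x2d]=0x98, mem[0x03]=0x23

MEM[0x28,0x2d,0x03] = 5b 98 23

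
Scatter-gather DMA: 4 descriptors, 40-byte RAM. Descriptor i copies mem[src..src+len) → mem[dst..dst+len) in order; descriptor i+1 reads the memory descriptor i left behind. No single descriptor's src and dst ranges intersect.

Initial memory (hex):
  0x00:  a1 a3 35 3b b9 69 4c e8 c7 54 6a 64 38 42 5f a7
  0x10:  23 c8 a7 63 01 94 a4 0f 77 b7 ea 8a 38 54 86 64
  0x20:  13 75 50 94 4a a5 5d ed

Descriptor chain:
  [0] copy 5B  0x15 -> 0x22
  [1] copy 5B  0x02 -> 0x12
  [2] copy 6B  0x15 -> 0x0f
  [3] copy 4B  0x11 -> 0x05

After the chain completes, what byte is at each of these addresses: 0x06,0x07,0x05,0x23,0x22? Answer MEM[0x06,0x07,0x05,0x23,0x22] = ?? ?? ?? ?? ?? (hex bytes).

#0 dst[0x22+5] := {0x94,0xa4,0x0f,0x77,0xb7}
#1 dst[0x12+5] := {0x35,0x3b,0xb9,0x69,0x4c}
#2 dst[0x0f+6] := {0x69,0x4c,0x0f,0x77,0xb7,0xea}
#3 dst[0x05+4] := {0x0f,0x77,0xb7,0xea}
query mem[0x06]=0x77, mem[0x07]=0xb7, mem[0x05]=0x0f, mem[0x23]=0xa4, mem[0x22]=0x94

MEM[0x06,0x07,0x05,0x23,0x22] = 77 b7 0f a4 94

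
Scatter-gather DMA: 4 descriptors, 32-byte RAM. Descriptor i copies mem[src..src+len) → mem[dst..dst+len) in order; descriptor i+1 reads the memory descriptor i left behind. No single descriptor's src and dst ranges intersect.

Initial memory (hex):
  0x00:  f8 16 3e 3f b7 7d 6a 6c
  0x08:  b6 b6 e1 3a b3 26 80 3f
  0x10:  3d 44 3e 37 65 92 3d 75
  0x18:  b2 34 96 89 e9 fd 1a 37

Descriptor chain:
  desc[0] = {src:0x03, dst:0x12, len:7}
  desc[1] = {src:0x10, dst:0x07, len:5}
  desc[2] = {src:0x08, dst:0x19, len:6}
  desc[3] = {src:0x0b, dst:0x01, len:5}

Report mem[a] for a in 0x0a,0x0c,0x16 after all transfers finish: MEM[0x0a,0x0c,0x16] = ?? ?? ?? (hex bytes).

#0 dst[0x12+7] := {0x3f,0xb7,0x7d,0x6a,0x6c,0xb6,0xb6}
#1 dst[0x07+5] := {0x3d,0x44,0x3f,0xb7,0x7d}
#2 dst[0x19+6] := {0x44,0x3f,0xb7,0x7d,0xb3,0x26}
#3 dst[0x01+5] := {0x7d,0xb3,0x26,0x80,0x3f}
query mem[0x0a]=0xb7, mem[0x0c]=0xb3, mem[0x16]=0x6c

MEM[0x0a,0x0c,0x16] = b7 b3 6c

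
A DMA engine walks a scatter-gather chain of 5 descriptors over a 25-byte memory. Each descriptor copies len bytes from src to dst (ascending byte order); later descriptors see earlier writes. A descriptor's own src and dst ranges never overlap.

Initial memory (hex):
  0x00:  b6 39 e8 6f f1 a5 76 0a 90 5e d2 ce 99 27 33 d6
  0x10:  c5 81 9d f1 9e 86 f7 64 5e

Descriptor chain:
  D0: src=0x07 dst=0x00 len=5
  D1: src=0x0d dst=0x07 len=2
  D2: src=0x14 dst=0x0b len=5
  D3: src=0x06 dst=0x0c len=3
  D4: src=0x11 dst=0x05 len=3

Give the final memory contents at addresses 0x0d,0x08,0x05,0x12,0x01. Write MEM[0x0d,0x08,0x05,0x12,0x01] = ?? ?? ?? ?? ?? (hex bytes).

MEM[0x0d,0x08,0x05,0x12,0x01] = 27 33 81 9d 90

#0 dst[0x00+5] := {0x0a,0x90,0x5e,0xd2,0xce}
#1 dst[0x07+2] := {0x27,0x33}
#2 dst[0x0b+5] := {0x9e,0x86,0xf7,0x64,0x5e}
#3 dst[0x0c+3] := {0x76,0x27,0x33}
#4 dst[0x05+3] := {0x81,0x9d,0xf1}
query mem[0x0d]=0x27, mem[0x08]=0x33, mem[0x05]=0x81, mem[0x12]=0x9d, mem[0x01]=0x90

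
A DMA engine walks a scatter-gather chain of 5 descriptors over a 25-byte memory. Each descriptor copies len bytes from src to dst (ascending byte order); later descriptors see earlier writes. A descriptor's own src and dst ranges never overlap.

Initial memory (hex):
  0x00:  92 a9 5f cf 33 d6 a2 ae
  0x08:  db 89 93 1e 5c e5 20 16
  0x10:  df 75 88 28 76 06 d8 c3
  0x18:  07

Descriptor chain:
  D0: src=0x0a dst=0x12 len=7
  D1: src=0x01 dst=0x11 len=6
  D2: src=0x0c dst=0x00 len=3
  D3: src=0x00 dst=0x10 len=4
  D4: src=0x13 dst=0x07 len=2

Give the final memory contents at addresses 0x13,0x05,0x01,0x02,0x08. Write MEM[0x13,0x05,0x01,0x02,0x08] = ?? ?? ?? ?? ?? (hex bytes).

MEM[0x13,0x05,0x01,0x02,0x08] = cf d6 e5 20 33

  after D0: wrote 7B at 0x12 = 931e5ce52016df
  after D1: wrote 6B at 0x11 = a95fcf33d6a2
  after D2: wrote 3B at 0x00 = 5ce520
  after D3: wrote 4B at 0x10 = 5ce520cf
  after D4: wrote 2B at 0x07 = cf33
query mem[0x13]=0xcf, mem[0x05]=0xd6, mem[0x01]=0xe5, mem[0x02]=0x20, mem[0x08]=0x33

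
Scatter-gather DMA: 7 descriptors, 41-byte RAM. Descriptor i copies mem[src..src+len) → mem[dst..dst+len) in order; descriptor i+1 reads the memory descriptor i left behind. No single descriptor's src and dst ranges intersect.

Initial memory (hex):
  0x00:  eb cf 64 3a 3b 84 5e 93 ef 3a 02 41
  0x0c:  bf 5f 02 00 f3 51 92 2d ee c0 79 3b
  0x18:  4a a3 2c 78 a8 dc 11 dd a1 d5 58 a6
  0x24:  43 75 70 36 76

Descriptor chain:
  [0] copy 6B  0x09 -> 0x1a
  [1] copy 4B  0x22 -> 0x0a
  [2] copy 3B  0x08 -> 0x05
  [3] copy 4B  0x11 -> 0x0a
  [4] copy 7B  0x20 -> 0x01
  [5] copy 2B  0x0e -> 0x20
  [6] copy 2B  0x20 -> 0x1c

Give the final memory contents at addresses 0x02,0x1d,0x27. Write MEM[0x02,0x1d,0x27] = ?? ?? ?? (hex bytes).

MEM[0x02,0x1d,0x27] = d5 00 36

#0 dst[0x1a+6] := {0x3a,0x02,0x41,0xbf,0x5f,0x02}
#1 dst[0x0a+4] := {0x58,0xa6,0x43,0x75}
#2 dst[0x05+3] := {0xef,0x3a,0x58}
#3 dst[0x0a+4] := {0x51,0x92,0x2d,0xee}
#4 dst[0x01+7] := {0xa1,0xd5,0x58,0xa6,0x43,0x75,0x70}
#5 dst[0x20+2] := {0x02,0x00}
#6 dst[0x1c+2] := {0x02,0x00}
query mem[0x02]=0xd5, mem[0x1d]=0x00, mem[0x27]=0x36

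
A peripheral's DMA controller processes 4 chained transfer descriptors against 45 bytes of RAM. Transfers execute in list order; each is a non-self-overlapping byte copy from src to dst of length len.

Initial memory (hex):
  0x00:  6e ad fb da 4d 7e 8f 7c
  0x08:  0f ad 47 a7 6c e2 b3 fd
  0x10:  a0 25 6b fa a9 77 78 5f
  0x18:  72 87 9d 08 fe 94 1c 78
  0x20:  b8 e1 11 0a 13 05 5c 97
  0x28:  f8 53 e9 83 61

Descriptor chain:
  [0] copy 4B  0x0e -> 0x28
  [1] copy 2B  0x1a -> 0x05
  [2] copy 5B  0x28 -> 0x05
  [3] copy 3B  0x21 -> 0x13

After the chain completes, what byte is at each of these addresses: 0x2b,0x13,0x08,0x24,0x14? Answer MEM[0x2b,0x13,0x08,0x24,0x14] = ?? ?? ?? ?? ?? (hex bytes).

MEM[0x2b,0x13,0x08,0x24,0x14] = 25 e1 25 13 11

D0: mem[0x28..0x2b] <- [b3 fd a0 25]
D1: mem[0x05..0x06] <- [9d 08]
D2: mem[0x05..0x09] <- [b3 fd a0 25 61]
D3: mem[0x13..0x15] <- [e1 11 0a]
query mem[0x2b]=0x25, mem[0x13]=0xe1, mem[0x08]=0x25, mem[0x24]=0x13, mem[0x14]=0x11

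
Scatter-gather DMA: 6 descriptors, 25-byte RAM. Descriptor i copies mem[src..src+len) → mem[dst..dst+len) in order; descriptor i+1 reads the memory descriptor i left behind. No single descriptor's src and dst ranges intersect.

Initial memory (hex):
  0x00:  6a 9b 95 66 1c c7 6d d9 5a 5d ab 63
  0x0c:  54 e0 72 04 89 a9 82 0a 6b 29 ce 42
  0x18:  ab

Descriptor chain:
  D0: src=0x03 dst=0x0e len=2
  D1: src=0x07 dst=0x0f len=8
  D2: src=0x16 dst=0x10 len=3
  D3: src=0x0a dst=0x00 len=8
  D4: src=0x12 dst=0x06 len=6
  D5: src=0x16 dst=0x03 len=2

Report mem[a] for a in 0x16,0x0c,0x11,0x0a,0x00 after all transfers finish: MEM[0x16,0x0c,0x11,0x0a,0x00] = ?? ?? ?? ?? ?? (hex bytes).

MEM[0x16,0x0c,0x11,0x0a,0x00] = 66 54 42 66 ab

  after D0: wrote 2B at 0x0e = 661c
  after D1: wrote 8B at 0x0f = d95a5dab6354e066
  after D2: wrote 3B at 0x10 = 6642ab
  after D3: wrote 8B at 0x00 = ab6354e066d96642
  after D4: wrote 6B at 0x06 = ab6354e06642
  after D5: wrote 2B at 0x03 = 6642
query mem[0x16]=0x66, mem[0x0c]=0x54, mem[0x11]=0x42, mem[0x0a]=0x66, mem[0x00]=0xab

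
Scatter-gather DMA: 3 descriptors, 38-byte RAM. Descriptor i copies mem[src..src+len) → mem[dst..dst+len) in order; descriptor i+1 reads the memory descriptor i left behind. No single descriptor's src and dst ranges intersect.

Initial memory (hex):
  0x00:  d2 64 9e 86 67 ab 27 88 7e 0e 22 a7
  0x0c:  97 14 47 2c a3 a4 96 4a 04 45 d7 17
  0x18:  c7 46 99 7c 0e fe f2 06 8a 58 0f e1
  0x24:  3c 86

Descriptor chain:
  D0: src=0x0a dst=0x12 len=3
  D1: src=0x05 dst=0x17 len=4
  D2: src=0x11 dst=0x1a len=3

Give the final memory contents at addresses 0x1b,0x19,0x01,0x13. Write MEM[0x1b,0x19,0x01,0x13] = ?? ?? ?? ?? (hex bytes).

#0 dst[0x12+3] := {0x22,0xa7,0x97}
#1 dst[0x17+4] := {0xab,0x27,0x88,0x7e}
#2 dst[0x1a+3] := {0xa4,0x22,0xa7}
query mem[0x1b]=0x22, mem[0x19]=0x88, mem[0x01]=0x64, mem[0x13]=0xa7

MEM[0x1b,0x19,0x01,0x13] = 22 88 64 a7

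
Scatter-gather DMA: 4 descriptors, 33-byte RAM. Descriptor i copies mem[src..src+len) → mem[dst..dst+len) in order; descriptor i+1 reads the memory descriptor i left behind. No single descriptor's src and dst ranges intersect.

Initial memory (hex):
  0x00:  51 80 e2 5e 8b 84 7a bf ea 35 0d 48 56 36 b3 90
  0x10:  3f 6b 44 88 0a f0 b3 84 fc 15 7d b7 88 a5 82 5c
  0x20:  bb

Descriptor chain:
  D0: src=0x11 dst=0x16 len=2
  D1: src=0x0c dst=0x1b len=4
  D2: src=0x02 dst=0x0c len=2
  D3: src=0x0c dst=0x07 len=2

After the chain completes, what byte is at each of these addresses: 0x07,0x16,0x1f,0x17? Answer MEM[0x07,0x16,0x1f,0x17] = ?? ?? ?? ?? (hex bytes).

MEM[0x07,0x16,0x1f,0x17] = e2 6b 5c 44

[0] 0x11->0x16 len=2 : 6b 44
[1] 0x0c->0x1b len=4 : 56 36 b3 90
[2] 0x02->0x0c len=2 : e2 5e
[3] 0x0c->0x07 len=2 : e2 5e
query mem[0x07]=0xe2, mem[0x16]=0x6b, mem[0x1f]=0x5c, mem[0x17]=0x44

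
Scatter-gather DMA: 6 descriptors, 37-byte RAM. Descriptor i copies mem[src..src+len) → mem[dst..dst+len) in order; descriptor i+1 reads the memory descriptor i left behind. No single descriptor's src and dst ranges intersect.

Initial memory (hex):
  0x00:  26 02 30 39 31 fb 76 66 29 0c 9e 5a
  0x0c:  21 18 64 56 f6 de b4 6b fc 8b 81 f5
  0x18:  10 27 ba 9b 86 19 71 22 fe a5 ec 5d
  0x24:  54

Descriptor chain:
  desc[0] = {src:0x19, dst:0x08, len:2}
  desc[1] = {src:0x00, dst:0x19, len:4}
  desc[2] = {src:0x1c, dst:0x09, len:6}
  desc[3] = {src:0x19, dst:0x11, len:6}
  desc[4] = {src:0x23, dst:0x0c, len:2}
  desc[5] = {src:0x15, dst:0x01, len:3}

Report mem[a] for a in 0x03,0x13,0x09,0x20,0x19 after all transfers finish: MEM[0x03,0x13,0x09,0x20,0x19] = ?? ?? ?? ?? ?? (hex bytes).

  after D0: wrote 2B at 0x08 = 27ba
  after D1: wrote 4B at 0x19 = 26023039
  after D2: wrote 6B at 0x09 = 39197122fea5
  after D3: wrote 6B at 0x11 = 260230391971
  after D4: wrote 2B at 0x0c = 5d54
  after D5: wrote 3B at 0x01 = 1971f5
query mem[0x03]=0xf5, mem[0x13]=0x30, mem[0x09]=0x39, mem[0x20]=0xfe, mem[0x19]=0x26

MEM[0x03,0x13,0x09,0x20,0x19] = f5 30 39 fe 26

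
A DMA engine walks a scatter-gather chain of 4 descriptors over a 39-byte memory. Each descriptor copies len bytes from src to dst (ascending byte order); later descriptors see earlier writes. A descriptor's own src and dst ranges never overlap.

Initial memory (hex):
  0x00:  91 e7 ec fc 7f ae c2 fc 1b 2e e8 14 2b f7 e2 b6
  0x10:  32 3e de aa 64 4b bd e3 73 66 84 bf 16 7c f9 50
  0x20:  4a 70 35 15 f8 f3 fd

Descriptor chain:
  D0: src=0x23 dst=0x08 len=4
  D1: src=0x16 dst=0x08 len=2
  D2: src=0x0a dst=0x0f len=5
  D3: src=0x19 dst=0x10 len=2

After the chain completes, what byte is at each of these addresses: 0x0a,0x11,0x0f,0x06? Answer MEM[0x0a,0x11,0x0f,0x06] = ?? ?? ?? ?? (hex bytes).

#0 dst[0x08+4] := {0x15,0xf8,0xf3,0xfd}
#1 dst[0x08+2] := {0xbd,0xe3}
#2 dst[0x0f+5] := {0xf3,0xfd,0x2b,0xf7,0xe2}
#3 dst[0x10+2] := {0x66,0x84}
query mem[0x0a]=0xf3, mem[0x11]=0x84, mem[0x0f]=0xf3, mem[0x06]=0xc2

MEM[0x0a,0x11,0x0f,0x06] = f3 84 f3 c2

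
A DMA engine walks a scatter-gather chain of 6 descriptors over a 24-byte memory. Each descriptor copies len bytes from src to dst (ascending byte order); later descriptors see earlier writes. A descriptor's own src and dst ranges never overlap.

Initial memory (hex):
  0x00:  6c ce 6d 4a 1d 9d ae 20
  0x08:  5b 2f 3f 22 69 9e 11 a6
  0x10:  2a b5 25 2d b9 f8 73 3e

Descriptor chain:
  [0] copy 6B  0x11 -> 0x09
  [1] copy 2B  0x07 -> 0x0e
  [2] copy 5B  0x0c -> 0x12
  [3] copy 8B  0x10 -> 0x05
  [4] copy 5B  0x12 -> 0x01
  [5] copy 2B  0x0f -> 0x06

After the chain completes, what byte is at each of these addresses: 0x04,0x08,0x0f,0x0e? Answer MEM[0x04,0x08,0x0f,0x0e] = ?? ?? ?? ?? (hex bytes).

MEM[0x04,0x08,0x0f,0x0e] = 5b f8 5b 20

#0 dst[0x09+6] := {0xb5,0x25,0x2d,0xb9,0xf8,0x73}
#1 dst[0x0e+2] := {0x20,0x5b}
#2 dst[0x12+5] := {0xb9,0xf8,0x20,0x5b,0x2a}
#3 dst[0x05+8] := {0x2a,0xb5,0xb9,0xf8,0x20,0x5b,0x2a,0x3e}
#4 dst[0x01+5] := {0xb9,0xf8,0x20,0x5b,0x2a}
#5 dst[0x06+2] := {0x5b,0x2a}
query mem[0x04]=0x5b, mem[0x08]=0xf8, mem[0x0f]=0x5b, mem[0x0e]=0x20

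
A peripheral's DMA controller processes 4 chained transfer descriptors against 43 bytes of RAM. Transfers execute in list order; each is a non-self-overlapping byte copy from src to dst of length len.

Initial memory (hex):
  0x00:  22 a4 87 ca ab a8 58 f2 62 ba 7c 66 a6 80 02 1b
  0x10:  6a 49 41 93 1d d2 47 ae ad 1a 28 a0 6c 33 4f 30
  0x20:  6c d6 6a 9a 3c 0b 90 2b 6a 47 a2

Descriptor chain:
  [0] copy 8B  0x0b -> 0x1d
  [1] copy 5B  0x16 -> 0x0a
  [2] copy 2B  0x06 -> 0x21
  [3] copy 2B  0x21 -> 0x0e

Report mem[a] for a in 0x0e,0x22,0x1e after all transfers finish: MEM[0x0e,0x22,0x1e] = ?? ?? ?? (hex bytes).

MEM[0x0e,0x22,0x1e] = 58 f2 a6

  after D0: wrote 8B at 0x1d = 66a680021b6a4941
  after D1: wrote 5B at 0x0a = 47aead1a28
  after D2: wrote 2B at 0x21 = 58f2
  after D3: wrote 2B at 0x0e = 58f2
query mem[0x0e]=0x58, mem[0x22]=0xf2, mem[0x1e]=0xa6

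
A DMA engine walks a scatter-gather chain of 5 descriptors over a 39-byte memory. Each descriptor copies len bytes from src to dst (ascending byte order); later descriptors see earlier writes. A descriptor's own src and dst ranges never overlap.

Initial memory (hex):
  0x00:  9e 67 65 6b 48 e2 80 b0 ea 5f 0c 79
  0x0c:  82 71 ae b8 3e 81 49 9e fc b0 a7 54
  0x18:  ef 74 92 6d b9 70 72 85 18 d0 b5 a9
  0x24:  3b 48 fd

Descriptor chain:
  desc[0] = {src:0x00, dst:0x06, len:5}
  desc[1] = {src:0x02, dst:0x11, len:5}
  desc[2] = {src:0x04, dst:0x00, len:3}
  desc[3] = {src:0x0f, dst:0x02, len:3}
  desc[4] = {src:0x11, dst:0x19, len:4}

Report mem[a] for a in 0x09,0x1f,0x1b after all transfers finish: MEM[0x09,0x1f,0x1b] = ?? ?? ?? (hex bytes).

D0: mem[0x06..0x0a] <- [9e 67 65 6b 48]
D1: mem[0x11..0x15] <- [65 6b 48 e2 9e]
D2: mem[0x00..0x02] <- [48 e2 9e]
D3: mem[0x02..0x04] <- [b8 3e 65]
D4: mem[0x19..0x1c] <- [65 6b 48 e2]
query mem[0x09]=0x6b, mem[0x1f]=0x85, mem[0x1b]=0x48

MEM[0x09,0x1f,0x1b] = 6b 85 48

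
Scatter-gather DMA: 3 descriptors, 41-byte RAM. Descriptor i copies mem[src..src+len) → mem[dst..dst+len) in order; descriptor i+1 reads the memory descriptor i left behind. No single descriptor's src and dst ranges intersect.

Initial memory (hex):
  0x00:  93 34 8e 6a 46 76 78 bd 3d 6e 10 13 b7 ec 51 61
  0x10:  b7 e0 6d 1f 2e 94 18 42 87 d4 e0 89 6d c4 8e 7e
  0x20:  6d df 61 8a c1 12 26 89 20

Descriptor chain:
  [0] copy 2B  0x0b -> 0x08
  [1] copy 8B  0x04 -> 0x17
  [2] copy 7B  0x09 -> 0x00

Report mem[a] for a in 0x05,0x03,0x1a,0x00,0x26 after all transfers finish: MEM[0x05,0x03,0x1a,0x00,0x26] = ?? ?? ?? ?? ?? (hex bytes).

D0: mem[0x08..0x09] <- [13 b7]
D1: mem[0x17..0x1e] <- [46 76 78 bd 13 b7 10 13]
D2: mem[0x00..0x06] <- [b7 10 13 b7 ec 51 61]
query mem[0x05]=0x51, mem[0x03]=0xb7, mem[0x1a]=0xbd, mem[0x00]=0xb7, mem[0x26]=0x26

MEM[0x05,0x03,0x1a,0x00,0x26] = 51 b7 bd b7 26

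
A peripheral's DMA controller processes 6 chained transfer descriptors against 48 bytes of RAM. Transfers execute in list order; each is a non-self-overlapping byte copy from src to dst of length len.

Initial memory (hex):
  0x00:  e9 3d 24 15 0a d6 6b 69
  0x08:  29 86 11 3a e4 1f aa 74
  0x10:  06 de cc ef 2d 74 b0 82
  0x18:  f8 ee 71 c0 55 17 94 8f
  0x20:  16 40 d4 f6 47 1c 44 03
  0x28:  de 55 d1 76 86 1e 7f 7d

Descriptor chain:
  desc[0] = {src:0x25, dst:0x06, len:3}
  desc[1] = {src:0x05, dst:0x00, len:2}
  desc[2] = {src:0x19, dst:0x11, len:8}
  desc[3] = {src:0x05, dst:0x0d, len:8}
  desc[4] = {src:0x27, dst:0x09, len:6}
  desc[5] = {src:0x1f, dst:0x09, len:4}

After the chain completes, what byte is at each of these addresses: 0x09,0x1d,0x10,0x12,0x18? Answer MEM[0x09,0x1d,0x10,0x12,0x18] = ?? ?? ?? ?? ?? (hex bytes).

MEM[0x09,0x1d,0x10,0x12,0x18] = 8f 17 03 11 16

#0 dst[0x06+3] := {0x1c,0x44,0x03}
#1 dst[0x00+2] := {0xd6,0x1c}
#2 dst[0x11+8] := {0xee,0x71,0xc0,0x55,0x17,0x94,0x8f,0x16}
#3 dst[0x0d+8] := {0xd6,0x1c,0x44,0x03,0x86,0x11,0x3a,0xe4}
#4 dst[0x09+6] := {0x03,0xde,0x55,0xd1,0x76,0x86}
#5 dst[0x09+4] := {0x8f,0x16,0x40,0xd4}
query mem[0x09]=0x8f, mem[0x1d]=0x17, mem[0x10]=0x03, mem[0x12]=0x11, mem[0x18]=0x16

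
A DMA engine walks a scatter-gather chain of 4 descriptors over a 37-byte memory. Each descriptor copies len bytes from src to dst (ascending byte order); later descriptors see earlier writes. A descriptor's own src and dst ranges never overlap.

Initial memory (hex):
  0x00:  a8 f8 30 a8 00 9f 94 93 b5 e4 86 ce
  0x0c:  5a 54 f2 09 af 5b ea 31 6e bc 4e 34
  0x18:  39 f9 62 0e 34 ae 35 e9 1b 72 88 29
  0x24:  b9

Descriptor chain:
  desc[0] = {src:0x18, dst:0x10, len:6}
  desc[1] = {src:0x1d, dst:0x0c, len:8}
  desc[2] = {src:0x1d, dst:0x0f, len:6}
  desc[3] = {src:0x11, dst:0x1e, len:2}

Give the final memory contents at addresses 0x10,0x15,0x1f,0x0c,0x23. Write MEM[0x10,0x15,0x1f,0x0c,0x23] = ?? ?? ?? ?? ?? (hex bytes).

#0 dst[0x10+6] := {0x39,0xf9,0x62,0x0e,0x34,0xae}
#1 dst[0x0c+8] := {0xae,0x35,0xe9,0x1b,0x72,0x88,0x29,0xb9}
#2 dst[0x0f+6] := {0xae,0x35,0xe9,0x1b,0x72,0x88}
#3 dst[0x1e+2] := {0xe9,0x1b}
query mem[0x10]=0x35, mem[0x15]=0xae, mem[0x1f]=0x1b, mem[0x0c]=0xae, mem[0x23]=0x29

MEM[0x10,0x15,0x1f,0x0c,0x23] = 35 ae 1b ae 29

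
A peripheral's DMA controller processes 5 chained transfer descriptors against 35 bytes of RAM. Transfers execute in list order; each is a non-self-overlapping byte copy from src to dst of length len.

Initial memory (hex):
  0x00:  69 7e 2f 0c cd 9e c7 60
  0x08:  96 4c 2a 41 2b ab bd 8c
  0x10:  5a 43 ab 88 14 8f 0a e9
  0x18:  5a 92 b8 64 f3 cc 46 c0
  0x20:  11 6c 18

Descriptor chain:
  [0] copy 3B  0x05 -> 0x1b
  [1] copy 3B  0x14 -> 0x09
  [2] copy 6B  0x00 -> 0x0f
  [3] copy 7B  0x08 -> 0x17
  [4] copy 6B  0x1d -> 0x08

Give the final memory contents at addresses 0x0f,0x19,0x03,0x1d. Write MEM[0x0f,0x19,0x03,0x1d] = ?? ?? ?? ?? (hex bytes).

#0 dst[0x1b+3] := {0x9e,0xc7,0x60}
#1 dst[0x09+3] := {0x14,0x8f,0x0a}
#2 dst[0x0f+6] := {0x69,0x7e,0x2f,0x0c,0xcd,0x9e}
#3 dst[0x17+7] := {0x96,0x14,0x8f,0x0a,0x2b,0xab,0xbd}
#4 dst[0x08+6] := {0xbd,0x46,0xc0,0x11,0x6c,0x18}
query mem[0x0f]=0x69, mem[0x19]=0x8f, mem[0x03]=0x0c, mem[0x1d]=0xbd

MEM[0x0f,0x19,0x03,0x1d] = 69 8f 0c bd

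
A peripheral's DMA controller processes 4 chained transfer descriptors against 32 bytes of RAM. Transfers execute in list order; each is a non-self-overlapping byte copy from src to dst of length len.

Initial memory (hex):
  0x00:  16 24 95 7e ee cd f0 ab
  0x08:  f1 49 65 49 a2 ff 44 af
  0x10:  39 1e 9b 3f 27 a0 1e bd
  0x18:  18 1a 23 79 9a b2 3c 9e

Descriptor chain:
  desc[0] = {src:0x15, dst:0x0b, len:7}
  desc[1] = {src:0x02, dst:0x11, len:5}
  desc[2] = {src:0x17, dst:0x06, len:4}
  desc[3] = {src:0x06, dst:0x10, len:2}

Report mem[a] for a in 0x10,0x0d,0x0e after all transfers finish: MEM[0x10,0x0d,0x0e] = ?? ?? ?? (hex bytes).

[0] 0x15->0x0b len=7 : a0 1e bd 18 1a 23 79
[1] 0x02->0x11 len=5 : 95 7e ee cd f0
[2] 0x17->0x06 len=4 : bd 18 1a 23
[3] 0x06->0x10 len=2 : bd 18
query mem[0x10]=0xbd, mem[0x0d]=0xbd, mem[0x0e]=0x18

MEM[0x10,0x0d,0x0e] = bd bd 18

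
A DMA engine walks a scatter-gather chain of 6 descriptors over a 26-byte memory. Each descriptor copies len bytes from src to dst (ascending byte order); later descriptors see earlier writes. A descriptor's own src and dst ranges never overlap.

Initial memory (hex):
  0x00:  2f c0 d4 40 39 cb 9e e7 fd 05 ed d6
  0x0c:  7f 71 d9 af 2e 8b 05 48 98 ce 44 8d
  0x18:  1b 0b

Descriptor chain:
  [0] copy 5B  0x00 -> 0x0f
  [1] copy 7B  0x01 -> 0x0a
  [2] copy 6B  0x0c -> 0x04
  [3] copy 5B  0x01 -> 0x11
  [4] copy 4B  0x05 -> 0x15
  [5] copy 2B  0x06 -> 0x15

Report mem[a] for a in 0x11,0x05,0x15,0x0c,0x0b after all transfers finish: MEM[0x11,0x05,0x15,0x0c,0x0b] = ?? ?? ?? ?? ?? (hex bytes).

MEM[0x11,0x05,0x15,0x0c,0x0b] = c0 39 cb 40 d4

D0: mem[0x0f..0x13] <- [2f c0 d4 40 39]
D1: mem[0x0a..0x10] <- [c0 d4 40 39 cb 9e e7]
D2: mem[0x04..0x09] <- [40 39 cb 9e e7 d4]
D3: mem[0x11..0x15] <- [c0 d4 40 40 39]
D4: mem[0x15..0x18] <- [39 cb 9e e7]
D5: mem[0x15..0x16] <- [cb 9e]
query mem[0x11]=0xc0, mem[0x05]=0x39, mem[0x15]=0xcb, mem[0x0c]=0x40, mem[0x0b]=0xd4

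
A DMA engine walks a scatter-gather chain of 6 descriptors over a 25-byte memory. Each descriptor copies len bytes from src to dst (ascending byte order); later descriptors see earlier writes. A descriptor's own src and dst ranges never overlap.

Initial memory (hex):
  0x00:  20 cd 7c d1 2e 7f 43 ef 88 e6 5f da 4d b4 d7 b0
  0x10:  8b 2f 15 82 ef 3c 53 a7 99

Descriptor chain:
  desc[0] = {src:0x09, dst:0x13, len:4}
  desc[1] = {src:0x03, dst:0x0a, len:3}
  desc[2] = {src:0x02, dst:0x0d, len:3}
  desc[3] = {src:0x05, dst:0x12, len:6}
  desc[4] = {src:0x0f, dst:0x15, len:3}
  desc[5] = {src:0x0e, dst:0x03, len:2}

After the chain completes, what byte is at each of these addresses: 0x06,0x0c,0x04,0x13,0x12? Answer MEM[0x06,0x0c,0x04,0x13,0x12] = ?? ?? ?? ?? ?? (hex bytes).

  after D0: wrote 4B at 0x13 = e65fda4d
  after D1: wrote 3B at 0x0a = d12e7f
  after D2: wrote 3B at 0x0d = 7cd12e
  after D3: wrote 6B at 0x12 = 7f43ef88e6d1
  after D4: wrote 3B at 0x15 = 2e8b2f
  after D5: wrote 2B at 0x03 = d12e
query mem[0x06]=0x43, mem[0x0c]=0x7f, mem[0x04]=0x2e, mem[0x13]=0x43, mem[0x12]=0x7f

MEM[0x06,0x0c,0x04,0x13,0x12] = 43 7f 2e 43 7f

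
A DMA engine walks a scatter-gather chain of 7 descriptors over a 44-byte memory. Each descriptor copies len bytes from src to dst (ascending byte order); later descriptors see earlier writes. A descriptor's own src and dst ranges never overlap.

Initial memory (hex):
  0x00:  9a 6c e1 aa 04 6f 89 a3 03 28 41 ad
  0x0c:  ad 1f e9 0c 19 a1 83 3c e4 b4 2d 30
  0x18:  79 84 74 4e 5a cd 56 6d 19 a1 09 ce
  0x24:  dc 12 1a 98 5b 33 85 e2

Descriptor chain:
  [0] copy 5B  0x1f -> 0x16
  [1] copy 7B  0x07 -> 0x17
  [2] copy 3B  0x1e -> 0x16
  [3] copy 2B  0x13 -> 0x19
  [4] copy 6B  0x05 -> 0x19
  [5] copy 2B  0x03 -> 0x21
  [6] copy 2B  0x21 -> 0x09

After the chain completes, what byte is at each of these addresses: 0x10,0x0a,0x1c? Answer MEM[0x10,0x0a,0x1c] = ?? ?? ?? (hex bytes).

D0: mem[0x16..0x1a] <- [6d 19 a1 09 ce]
D1: mem[0x17..0x1d] <- [a3 03 28 41 ad ad 1f]
D2: mem[0x16..0x18] <- [56 6d 19]
D3: mem[0x19..0x1a] <- [3c e4]
D4: mem[0x19..0x1e] <- [6f 89 a3 03 28 41]
D5: mem[0x21..0x22] <- [aa 04]
D6: mem[0x09..0x0a] <- [aa 04]
query mem[0x10]=0x19, mem[0x0a]=0x04, mem[0x1c]=0x03

MEM[0x10,0x0a,0x1c] = 19 04 03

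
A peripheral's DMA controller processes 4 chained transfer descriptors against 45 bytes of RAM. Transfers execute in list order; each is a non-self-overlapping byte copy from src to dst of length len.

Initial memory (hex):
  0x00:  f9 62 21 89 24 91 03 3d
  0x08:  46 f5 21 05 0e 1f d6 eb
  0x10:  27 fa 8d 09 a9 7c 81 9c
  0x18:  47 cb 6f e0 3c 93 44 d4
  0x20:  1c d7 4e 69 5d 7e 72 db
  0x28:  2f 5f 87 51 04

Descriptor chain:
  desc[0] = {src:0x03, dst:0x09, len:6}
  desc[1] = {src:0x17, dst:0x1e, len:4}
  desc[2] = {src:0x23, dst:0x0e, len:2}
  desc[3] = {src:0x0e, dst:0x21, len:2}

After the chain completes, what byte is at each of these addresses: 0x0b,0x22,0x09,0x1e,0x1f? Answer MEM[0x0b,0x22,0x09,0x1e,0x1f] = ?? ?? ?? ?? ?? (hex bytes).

  after D0: wrote 6B at 0x09 = 892491033d46
  after D1: wrote 4B at 0x1e = 9c47cb6f
  after D2: wrote 2B at 0x0e = 695d
  after D3: wrote 2B at 0x21 = 695d
query mem[0x0b]=0x91, mem[0x22]=0x5d, mem[0x09]=0x89, mem[0x1e]=0x9c, mem[0x1f]=0x47

MEM[0x0b,0x22,0x09,0x1e,0x1f] = 91 5d 89 9c 47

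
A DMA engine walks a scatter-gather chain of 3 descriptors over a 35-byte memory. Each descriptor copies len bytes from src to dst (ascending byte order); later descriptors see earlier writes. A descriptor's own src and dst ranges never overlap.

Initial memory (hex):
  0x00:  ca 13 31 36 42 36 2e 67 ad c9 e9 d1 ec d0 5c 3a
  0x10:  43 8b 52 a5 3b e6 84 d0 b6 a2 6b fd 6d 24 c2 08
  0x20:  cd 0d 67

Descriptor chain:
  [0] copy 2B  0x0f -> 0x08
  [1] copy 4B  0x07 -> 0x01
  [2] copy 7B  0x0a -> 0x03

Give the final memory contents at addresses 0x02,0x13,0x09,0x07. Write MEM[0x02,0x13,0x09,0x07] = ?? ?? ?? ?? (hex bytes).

MEM[0x02,0x13,0x09,0x07] = 3a a5 43 5c

  after D0: wrote 2B at 0x08 = 3a43
  after D1: wrote 4B at 0x01 = 673a43e9
  after D2: wrote 7B at 0x03 = e9d1ecd05c3a43
query mem[0x02]=0x3a, mem[0x13]=0xa5, mem[0x09]=0x43, mem[0x07]=0x5c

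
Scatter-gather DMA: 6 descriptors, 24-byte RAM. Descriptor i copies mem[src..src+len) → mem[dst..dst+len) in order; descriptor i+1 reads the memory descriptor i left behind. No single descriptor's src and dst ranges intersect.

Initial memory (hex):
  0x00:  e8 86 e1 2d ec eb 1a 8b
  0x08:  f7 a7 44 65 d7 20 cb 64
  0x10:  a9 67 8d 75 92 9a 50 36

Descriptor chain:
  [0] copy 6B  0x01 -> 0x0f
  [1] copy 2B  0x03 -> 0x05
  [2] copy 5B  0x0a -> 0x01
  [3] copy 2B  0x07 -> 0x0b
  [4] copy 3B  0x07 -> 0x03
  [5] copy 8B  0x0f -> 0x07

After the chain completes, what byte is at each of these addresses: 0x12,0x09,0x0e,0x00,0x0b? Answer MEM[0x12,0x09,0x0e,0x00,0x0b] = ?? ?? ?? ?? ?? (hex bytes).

#0 dst[0x0f+6] := {0x86,0xe1,0x2d,0xec,0xeb,0x1a}
#1 dst[0x05+2] := {0x2d,0xec}
#2 dst[0x01+5] := {0x44,0x65,0xd7,0x20,0xcb}
#3 dst[0x0b+2] := {0x8b,0xf7}
#4 dst[0x03+3] := {0x8b,0xf7,0xa7}
#5 dst[0x07+8] := {0x86,0xe1,0x2d,0xec,0xeb,0x1a,0x9a,0x50}
query mem[0x12]=0xec, mem[0x09]=0x2d, mem[0x0e]=0x50, mem[0x00]=0xe8, mem[0x0b]=0xeb

MEM[0x12,0x09,0x0e,0x00,0x0b] = ec 2d 50 e8 eb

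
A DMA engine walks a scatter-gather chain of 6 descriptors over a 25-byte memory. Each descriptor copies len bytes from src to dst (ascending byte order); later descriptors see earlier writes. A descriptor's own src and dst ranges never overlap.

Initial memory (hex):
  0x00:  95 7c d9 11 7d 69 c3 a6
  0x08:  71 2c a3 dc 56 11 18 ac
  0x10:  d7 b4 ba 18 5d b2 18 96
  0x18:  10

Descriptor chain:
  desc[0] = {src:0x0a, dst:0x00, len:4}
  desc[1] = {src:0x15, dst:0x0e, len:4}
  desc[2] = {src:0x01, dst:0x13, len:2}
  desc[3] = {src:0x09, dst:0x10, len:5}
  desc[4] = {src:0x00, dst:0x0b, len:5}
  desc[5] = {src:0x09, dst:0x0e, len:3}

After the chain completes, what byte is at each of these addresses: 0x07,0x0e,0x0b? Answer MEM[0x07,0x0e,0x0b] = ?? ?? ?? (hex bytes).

#0 dst[0x00+4] := {0xa3,0xdc,0x56,0x11}
#1 dst[0x0e+4] := {0xb2,0x18,0x96,0x10}
#2 dst[0x13+2] := {0xdc,0x56}
#3 dst[0x10+5] := {0x2c,0xa3,0xdc,0x56,0x11}
#4 dst[0x0b+5] := {0xa3,0xdc,0x56,0x11,0x7d}
#5 dst[0x0e+3] := {0x2c,0xa3,0xa3}
query mem[0x07]=0xa6, mem[0x0e]=0x2c, mem[0x0b]=0xa3

MEM[0x07,0x0e,0x0b] = a6 2c a3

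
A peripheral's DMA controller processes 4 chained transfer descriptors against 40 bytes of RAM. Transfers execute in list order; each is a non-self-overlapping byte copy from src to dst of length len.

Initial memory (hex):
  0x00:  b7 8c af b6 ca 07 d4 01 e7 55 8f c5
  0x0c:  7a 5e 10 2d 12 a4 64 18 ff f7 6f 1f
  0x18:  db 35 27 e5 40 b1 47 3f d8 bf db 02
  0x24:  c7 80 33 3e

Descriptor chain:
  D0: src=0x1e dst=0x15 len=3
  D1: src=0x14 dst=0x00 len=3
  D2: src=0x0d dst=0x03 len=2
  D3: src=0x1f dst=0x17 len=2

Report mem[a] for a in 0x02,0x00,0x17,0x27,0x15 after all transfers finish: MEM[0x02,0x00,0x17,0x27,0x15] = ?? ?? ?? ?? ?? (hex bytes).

[0] 0x1e->0x15 len=3 : 47 3f d8
[1] 0x14->0x00 len=3 : ff 47 3f
[2] 0x0d->0x03 len=2 : 5e 10
[3] 0x1f->0x17 len=2 : 3f d8
query mem[0x02]=0x3f, mem[0x00]=0xff, mem[0x17]=0x3f, mem[0x27]=0x3e, mem[0x15]=0x47

MEM[0x02,0x00,0x17,0x27,0x15] = 3f ff 3f 3e 47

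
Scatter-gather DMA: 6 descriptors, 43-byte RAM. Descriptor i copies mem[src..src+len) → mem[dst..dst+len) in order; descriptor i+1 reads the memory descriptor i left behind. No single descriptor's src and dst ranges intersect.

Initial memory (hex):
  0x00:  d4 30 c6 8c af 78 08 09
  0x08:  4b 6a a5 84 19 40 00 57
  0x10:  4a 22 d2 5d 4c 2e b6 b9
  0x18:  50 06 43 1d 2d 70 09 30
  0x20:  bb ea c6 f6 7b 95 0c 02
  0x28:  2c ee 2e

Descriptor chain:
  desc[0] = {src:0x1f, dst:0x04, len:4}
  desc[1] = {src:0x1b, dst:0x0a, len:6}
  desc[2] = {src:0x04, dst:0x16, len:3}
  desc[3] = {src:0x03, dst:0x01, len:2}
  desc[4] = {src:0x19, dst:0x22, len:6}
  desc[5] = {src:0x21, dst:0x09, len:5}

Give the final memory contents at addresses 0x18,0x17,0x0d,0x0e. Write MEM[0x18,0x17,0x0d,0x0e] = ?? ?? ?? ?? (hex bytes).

D0: mem[0x04..0x07] <- [30 bb ea c6]
D1: mem[0x0a..0x0f] <- [1d 2d 70 09 30 bb]
D2: mem[0x16..0x18] <- [30 bb ea]
D3: mem[0x01..0x02] <- [8c 30]
D4: mem[0x22..0x27] <- [06 43 1d 2d 70 09]
D5: mem[0x09..0x0d] <- [ea 06 43 1d 2d]
query mem[0x18]=0xea, mem[0x17]=0xbb, mem[0x0d]=0x2d, mem[0x0e]=0x30

MEM[0x18,0x17,0x0d,0x0e] = ea bb 2d 30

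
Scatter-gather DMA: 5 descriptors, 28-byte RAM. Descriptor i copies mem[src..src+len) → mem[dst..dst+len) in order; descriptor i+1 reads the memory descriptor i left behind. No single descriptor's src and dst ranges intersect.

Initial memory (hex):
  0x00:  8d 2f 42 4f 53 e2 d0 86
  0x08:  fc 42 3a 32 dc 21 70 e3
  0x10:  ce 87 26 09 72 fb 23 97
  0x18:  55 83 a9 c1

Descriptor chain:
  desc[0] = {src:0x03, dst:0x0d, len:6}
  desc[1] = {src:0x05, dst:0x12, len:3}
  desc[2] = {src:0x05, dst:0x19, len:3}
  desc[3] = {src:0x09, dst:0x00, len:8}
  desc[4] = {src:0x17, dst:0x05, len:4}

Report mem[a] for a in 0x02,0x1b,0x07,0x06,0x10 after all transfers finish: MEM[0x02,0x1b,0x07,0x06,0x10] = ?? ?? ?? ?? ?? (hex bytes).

[0] 0x03->0x0d len=6 : 4f 53 e2 d0 86 fc
[1] 0x05->0x12 len=3 : e2 d0 86
[2] 0x05->0x19 len=3 : e2 d0 86
[3] 0x09->0x00 len=8 : 42 3a 32 dc 4f 53 e2 d0
[4] 0x17->0x05 len=4 : 97 55 e2 d0
query mem[0x02]=0x32, mem[0x1b]=0x86, mem[0x07]=0xe2, mem[0x06]=0x55, mem[0x10]=0xd0

MEM[0x02,0x1b,0x07,0x06,0x10] = 32 86 e2 55 d0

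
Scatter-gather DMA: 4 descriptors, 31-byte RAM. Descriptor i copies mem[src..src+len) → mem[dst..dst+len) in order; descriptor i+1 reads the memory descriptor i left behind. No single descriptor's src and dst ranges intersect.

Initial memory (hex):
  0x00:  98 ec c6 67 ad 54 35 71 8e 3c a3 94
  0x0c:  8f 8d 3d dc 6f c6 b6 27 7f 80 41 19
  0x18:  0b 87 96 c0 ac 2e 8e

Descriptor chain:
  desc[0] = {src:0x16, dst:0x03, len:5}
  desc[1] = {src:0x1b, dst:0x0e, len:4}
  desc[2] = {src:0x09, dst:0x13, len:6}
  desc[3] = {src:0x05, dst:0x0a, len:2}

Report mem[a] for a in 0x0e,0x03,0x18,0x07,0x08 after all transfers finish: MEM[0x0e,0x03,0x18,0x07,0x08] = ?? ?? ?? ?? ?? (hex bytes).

D0: mem[0x03..0x07] <- [41 19 0b 87 96]
D1: mem[0x0e..0x11] <- [c0 ac 2e 8e]
D2: mem[0x13..0x18] <- [3c a3 94 8f 8d c0]
D3: mem[0x0a..0x0b] <- [0b 87]
query mem[0x0e]=0xc0, mem[0x03]=0x41, mem[0x18]=0xc0, mem[0x07]=0x96, mem[0x08]=0x8e

MEM[0x0e,0x03,0x18,0x07,0x08] = c0 41 c0 96 8e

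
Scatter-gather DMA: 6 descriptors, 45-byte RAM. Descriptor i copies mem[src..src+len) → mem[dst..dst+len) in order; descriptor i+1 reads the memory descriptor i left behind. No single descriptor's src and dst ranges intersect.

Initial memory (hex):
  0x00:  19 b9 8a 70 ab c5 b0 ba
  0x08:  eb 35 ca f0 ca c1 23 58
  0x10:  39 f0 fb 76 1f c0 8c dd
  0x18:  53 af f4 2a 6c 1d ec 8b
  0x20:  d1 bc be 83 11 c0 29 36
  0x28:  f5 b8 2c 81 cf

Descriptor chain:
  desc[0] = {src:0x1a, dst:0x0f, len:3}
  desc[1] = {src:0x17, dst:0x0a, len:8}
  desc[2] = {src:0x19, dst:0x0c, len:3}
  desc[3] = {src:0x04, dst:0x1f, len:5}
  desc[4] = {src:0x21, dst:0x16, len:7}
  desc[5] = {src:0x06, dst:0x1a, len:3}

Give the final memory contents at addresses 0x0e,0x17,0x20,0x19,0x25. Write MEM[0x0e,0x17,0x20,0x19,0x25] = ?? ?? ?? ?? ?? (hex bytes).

D0: mem[0x0f..0x11] <- [f4 2a 6c]
D1: mem[0x0a..0x11] <- [dd 53 af f4 2a 6c 1d ec]
D2: mem[0x0c..0x0e] <- [af f4 2a]
D3: mem[0x1f..0x23] <- [ab c5 b0 ba eb]
D4: mem[0x16..0x1c] <- [b0 ba eb 11 c0 29 36]
D5: mem[0x1a..0x1c] <- [b0 ba eb]
query mem[0x0e]=0x2a, mem[0x17]=0xba, mem[0x20]=0xc5, mem[0x19]=0x11, mem[0x25]=0xc0

MEM[0x0e,0x17,0x20,0x19,0x25] = 2a ba c5 11 c0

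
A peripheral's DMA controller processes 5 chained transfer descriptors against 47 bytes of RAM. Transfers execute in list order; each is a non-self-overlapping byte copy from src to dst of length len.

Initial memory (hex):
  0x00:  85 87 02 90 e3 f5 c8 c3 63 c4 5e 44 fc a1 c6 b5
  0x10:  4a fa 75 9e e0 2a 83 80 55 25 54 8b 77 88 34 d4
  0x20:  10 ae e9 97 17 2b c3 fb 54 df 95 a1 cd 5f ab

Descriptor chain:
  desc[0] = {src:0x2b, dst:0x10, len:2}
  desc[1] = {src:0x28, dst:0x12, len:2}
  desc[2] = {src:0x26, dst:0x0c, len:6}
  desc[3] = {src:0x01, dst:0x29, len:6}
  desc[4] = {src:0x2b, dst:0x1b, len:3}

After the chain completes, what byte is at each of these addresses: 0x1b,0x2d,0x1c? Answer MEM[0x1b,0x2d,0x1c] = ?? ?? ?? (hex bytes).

#0 dst[0x10+2] := {0xa1,0xcd}
#1 dst[0x12+2] := {0x54,0xdf}
#2 dst[0x0c+6] := {0xc3,0xfb,0x54,0xdf,0x95,0xa1}
#3 dst[0x29+6] := {0x87,0x02,0x90,0xe3,0xf5,0xc8}
#4 dst[0x1b+3] := {0x90,0xe3,0xf5}
query mem[0x1b]=0x90, mem[0x2d]=0xf5, mem[0x1c]=0xe3

MEM[0x1b,0x2d,0x1c] = 90 f5 e3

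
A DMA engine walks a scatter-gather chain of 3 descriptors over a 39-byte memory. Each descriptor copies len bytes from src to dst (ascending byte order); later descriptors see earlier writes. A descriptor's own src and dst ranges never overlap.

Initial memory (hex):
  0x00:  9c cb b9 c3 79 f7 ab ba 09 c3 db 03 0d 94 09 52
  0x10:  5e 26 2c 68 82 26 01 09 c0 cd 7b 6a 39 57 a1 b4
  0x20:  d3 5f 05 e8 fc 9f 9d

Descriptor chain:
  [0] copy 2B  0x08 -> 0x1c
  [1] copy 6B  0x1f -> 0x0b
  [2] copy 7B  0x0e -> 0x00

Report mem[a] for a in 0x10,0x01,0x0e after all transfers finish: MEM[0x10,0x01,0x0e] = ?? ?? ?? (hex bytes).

MEM[0x10,0x01,0x0e] = fc e8 05

[0] 0x08->0x1c len=2 : 09 c3
[1] 0x1f->0x0b len=6 : b4 d3 5f 05 e8 fc
[2] 0x0e->0x00 len=7 : 05 e8 fc 26 2c 68 82
query mem[0x10]=0xfc, mem[0x01]=0xe8, mem[0x0e]=0x05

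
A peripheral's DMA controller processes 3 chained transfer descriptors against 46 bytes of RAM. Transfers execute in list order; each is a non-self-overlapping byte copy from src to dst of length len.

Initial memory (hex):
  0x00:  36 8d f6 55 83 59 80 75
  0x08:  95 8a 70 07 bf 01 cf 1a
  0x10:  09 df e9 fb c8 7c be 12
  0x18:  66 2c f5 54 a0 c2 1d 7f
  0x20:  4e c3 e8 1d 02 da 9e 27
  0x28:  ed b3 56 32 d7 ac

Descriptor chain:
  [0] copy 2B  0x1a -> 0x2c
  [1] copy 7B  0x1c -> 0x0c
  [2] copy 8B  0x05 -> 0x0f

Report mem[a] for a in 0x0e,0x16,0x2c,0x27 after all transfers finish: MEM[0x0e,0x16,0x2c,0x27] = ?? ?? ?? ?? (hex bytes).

MEM[0x0e,0x16,0x2c,0x27] = 1d a0 f5 27

#0 dst[0x2c+2] := {0xf5,0x54}
#1 dst[0x0c+7] := {0xa0,0xc2,0x1d,0x7f,0x4e,0xc3,0xe8}
#2 dst[0x0f+8] := {0x59,0x80,0x75,0x95,0x8a,0x70,0x07,0xa0}
query mem[0x0e]=0x1d, mem[0x16]=0xa0, mem[0x2c]=0xf5, mem[0x27]=0x27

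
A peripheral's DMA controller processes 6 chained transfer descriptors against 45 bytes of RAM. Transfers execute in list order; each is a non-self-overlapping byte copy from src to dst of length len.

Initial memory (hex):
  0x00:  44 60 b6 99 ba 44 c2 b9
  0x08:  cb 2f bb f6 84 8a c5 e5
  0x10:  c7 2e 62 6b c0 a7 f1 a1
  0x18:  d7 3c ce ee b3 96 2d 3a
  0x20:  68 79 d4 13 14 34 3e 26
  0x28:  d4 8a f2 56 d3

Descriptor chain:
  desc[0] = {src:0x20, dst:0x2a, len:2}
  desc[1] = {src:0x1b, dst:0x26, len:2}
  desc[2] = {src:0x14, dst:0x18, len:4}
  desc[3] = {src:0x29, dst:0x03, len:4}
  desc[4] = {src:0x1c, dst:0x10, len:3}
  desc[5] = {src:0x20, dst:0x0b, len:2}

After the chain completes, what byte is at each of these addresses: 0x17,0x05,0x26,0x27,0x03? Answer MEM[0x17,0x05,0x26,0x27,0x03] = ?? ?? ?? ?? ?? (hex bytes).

D0: mem[0x2a..0x2b] <- [68 79]
D1: mem[0x26..0x27] <- [ee b3]
D2: mem[0x18..0x1b] <- [c0 a7 f1 a1]
D3: mem[0x03..0x06] <- [8a 68 79 d3]
D4: mem[0x10..0x12] <- [b3 96 2d]
D5: mem[0x0b..0x0c] <- [68 79]
query mem[0x17]=0xa1, mem[0x05]=0x79, mem[0x26]=0xee, mem[0x27]=0xb3, mem[0x03]=0x8a

MEM[0x17,0x05,0x26,0x27,0x03] = a1 79 ee b3 8a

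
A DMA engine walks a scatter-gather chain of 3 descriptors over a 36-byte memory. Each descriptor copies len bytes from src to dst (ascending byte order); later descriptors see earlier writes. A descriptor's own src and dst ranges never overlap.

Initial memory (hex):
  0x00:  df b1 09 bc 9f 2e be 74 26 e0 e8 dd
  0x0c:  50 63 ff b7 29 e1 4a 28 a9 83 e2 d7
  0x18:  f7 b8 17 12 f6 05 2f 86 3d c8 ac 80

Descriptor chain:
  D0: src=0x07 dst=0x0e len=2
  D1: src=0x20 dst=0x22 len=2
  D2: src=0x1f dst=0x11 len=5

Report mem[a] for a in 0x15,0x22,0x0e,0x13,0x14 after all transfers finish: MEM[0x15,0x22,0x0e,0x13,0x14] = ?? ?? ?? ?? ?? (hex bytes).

MEM[0x15,0x22,0x0e,0x13,0x14] = c8 3d 74 c8 3d

#0 dst[0x0e+2] := {0x74,0x26}
#1 dst[0x22+2] := {0x3d,0xc8}
#2 dst[0x11+5] := {0x86,0x3d,0xc8,0x3d,0xc8}
query mem[0x15]=0xc8, mem[0x22]=0x3d, mem[0x0e]=0x74, mem[0x13]=0xc8, mem[0x14]=0x3d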